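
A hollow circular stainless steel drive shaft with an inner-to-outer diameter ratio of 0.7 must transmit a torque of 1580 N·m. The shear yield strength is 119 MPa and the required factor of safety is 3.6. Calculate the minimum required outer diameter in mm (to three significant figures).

τ_allow = 119/3.6 = 33.06 MPa.
For a hollow shaft τ = 16T/[πd_o³(1−k⁴)] with k = 0.7, so 1−k⁴ = 0.7599.
d_o³ = 16T/[π τ_allow (1−k⁴)] = 16×1580000/(π×33.06×0.7599) = 320400 mm³.
d_o = 68.42 mm.

d_o = 68.4 mm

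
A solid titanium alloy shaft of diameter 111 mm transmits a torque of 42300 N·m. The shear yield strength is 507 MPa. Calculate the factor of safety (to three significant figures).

τ = 16T/(πd³) = 16×4.2300×10^7/(π×111³) = 157.5 MPa.
n = τ_limit/τ = 507/157.5 = 3.219.

n = 3.22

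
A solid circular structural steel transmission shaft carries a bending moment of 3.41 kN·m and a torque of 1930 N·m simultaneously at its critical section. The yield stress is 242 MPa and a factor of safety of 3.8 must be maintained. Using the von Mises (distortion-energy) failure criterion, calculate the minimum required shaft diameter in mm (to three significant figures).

σ_allow = σ_y/n = 242/3.8 = 63.68 MPa.
For a solid shaft σ_b = 32M/(πd³) and τ = 16T/(πd³), so the von Mises stress is σ' = (16/πd³)·√(4M²+3T²).
√(4M²+3T²) = √(4×(3.410×10^6)² + 3×(1.930×10^6)²) = 7.595×10^6 N·mm.
d³ = 16×7.595×10^6/(π×63.68) = 607400 mm³.
d = 84.69 mm.

d = 84.7 mm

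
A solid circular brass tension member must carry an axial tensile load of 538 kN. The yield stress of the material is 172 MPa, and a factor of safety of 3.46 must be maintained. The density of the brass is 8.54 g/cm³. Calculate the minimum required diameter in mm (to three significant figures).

Allowable stress σ_allow = 172/3.46 = 49.71 MPa.
Required area A = F/σ_allow = 538000/49.71 = 10820 mm².
A = πd²/4 → d = √(4A/π) = 117.4 mm.

d = 117 mm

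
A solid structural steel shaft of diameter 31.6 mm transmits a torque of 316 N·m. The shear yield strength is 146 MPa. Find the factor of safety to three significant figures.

τ = 16T/(πd³) = 16×316000/(π×31.6³) = 51.00 MPa.
n = τ_limit/τ = 146/51.00 = 2.863.

n = 2.86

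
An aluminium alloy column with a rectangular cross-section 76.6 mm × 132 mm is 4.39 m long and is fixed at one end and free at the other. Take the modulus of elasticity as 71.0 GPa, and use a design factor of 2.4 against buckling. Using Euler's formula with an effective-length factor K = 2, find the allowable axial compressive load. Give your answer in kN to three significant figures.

Buckling occurs about the weak axis: I_min = h·b³/12 = 132×76.6³/12 = 4.944×10^6 mm⁴ (b = 76.6 mm is the smaller dimension).
Effective length L_e = KL = 2×4.39 m = 8780 mm.
Euler critical load P_cr = π²EI/L_e² = π²×71000×4.944×10^6/8780² = 44940 N.
P_allow = P_cr/n = 44940/2.4 = 18730 N.

P_allow = 18.7 kN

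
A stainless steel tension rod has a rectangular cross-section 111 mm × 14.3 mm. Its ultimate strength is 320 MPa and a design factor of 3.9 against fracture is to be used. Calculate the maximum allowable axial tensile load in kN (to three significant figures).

F_allow = 130 kN

σ_allow = 320/3.9 = 82.05 MPa.
A = 111×14.3 = 1587 mm².
F_allow = σ_allow × A = 82.05×1587 = 130200 N.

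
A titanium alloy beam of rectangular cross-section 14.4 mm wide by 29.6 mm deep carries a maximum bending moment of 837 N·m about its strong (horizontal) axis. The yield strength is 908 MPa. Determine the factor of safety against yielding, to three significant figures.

n = 2.28

Section modulus S = bh²/6 = 14.4×29.6²/6 = 2103 mm³.
σ = M/S = 837000/2103 = 398.0 MPa.
n = 908/398.0 = 2.281.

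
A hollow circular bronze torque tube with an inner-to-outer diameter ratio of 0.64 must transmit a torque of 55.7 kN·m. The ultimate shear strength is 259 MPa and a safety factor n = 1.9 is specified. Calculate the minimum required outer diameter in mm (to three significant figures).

τ_allow = 259/1.9 = 136.3 MPa.
For a hollow shaft τ = 16T/[πd_o³(1−k⁴)] with k = 0.64, so 1−k⁴ = 0.8322.
d_o³ = 16T/[π τ_allow (1−k⁴)] = 16×5.5700×10^7/(π×136.3×0.8322) = 2.501×10^6 mm³.
d_o = 135.7 mm.

d_o = 136 mm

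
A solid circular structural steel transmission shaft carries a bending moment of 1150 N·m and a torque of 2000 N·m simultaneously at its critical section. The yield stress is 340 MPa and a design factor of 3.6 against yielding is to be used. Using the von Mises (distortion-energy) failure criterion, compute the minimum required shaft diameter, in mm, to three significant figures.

d = 60.8 mm

σ_allow = σ_y/n = 340/3.6 = 94.44 MPa.
For a solid shaft σ_b = 32M/(πd³) and τ = 16T/(πd³), so the von Mises stress is σ' = (16/πd³)·√(4M²+3T²).
√(4M²+3T²) = √(4×(1.150×10^6)² + 3×(2.000×10^6)²) = 4.158×10^6 N·mm.
d³ = 16×4.158×10^6/(π×94.44) = 224200 mm³.
d = 60.75 mm.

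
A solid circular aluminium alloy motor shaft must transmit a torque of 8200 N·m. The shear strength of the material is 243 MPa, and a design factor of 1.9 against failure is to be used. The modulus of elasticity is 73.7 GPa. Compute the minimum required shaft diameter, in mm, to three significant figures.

Allowable shear stress τ_allow = 243/1.9 = 127.9 MPa.
For a solid shaft τ = 16T/(πd³), so d³ = 16T/(π τ_allow) = 16×8200000/(π×127.9) = 326500 mm³.
d = (326500)^(1/3) = 68.86 mm.

d = 68.9 mm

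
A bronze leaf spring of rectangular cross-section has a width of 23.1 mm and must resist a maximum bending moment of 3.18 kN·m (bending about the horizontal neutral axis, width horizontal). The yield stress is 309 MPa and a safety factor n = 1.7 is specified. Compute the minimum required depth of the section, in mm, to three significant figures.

σ_allow = 309/1.7 = 181.8 MPa.
For a rectangular section σ = 6M/(bh²), so h² = 6M/(b σ_allow) = 6×3180000/(23.1×181.8) = 4544 mm².
h = 67.41 mm.

h = 67.4 mm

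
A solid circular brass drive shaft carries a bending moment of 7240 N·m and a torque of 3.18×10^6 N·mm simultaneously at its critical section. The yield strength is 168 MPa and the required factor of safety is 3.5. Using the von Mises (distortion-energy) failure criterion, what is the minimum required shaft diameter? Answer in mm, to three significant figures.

σ_allow = σ_y/n = 168/3.5 = 48.00 MPa.
For a solid shaft σ_b = 32M/(πd³) and τ = 16T/(πd³), so the von Mises stress is σ' = (16/πd³)·√(4M²+3T²).
√(4M²+3T²) = √(4×(7.240×10^6)² + 3×(3.180×10^6)²) = 1.549×10^7 N·mm.
d³ = 16×1.549×10^7/(π×48.00) = 1.644×10^6 mm³.
d = 118.0 mm.

d = 118 mm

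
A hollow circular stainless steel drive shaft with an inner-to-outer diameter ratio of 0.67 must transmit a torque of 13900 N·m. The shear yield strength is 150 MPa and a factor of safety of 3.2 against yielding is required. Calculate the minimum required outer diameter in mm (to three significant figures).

d_o = 124 mm

τ_allow = 150/3.2 = 46.88 MPa.
For a hollow shaft τ = 16T/[πd_o³(1−k⁴)] with k = 0.67, so 1−k⁴ = 0.7985.
d_o³ = 16T/[π τ_allow (1−k⁴)] = 16×1.3900×10^7/(π×46.88×0.7985) = 1.891×10^6 mm³.
d_o = 123.7 mm.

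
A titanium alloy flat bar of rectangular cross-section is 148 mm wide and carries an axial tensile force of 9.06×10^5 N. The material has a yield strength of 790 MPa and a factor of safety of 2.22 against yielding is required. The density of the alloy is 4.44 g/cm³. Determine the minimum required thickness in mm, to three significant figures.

σ_allow = 790/2.22 = 355.9 MPa.
Required area A = F/σ_allow = 906000/355.9 = 2546 mm².
t = A/w = 2546/148 = 17.20 mm.

t = 17.2 mm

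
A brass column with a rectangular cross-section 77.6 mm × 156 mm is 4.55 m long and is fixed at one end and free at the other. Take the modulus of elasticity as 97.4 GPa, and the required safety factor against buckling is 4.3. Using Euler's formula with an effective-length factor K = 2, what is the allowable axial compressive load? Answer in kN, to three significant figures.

Buckling occurs about the weak axis: I_min = h·b³/12 = 156×77.6³/12 = 6.075×10^6 mm⁴ (b = 77.6 mm is the smaller dimension).
Effective length L_e = KL = 2×4.55 m = 9100 mm.
Euler critical load P_cr = π²EI/L_e² = π²×97400×6.075×10^6/9100² = 70520 N.
P_allow = P_cr/n = 70520/4.3 = 16400 N.

P_allow = 16.4 kN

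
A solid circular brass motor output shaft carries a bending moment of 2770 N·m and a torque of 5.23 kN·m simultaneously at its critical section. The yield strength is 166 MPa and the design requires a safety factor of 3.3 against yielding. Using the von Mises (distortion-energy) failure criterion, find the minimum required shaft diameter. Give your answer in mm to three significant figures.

d = 102 mm

σ_allow = σ_y/n = 166/3.3 = 50.30 MPa.
For a solid shaft σ_b = 32M/(πd³) and τ = 16T/(πd³), so the von Mises stress is σ' = (16/πd³)·√(4M²+3T²).
√(4M²+3T²) = √(4×(2.770×10^6)² + 3×(5.230×10^6)²) = 1.062×10^7 N·mm.
d³ = 16×1.062×10^7/(π×50.30) = 1.075×10^6 mm³.
d = 102.4 mm.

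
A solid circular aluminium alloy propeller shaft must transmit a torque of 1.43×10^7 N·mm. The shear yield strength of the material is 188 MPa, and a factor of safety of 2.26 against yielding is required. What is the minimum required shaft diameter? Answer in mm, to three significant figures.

Allowable shear stress τ_allow = 188/2.26 = 83.19 MPa.
For a solid shaft τ = 16T/(πd³), so d³ = 16T/(π τ_allow) = 16×1.4300×10^7/(π×83.19) = 875500 mm³.
d = (875500)^(1/3) = 95.66 mm.

d = 95.7 mm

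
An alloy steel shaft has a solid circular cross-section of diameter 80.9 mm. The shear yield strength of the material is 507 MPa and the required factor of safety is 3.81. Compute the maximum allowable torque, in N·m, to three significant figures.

τ_allow = 507/3.81 = 133.1 MPa.
For a solid shaft T_allow = τ_allow·πd³/16; πd³/16 = π×80.9³/16 = 104000 mm³.
T_allow = 133.1×104000 = 1.383×10^7 N·mm = 13830 N·m.

T_allow = 13800 N·m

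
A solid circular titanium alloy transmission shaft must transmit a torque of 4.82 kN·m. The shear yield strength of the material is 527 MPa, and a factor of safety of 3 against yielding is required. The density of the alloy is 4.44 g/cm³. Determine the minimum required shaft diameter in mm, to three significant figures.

d = 51.9 mm

Allowable shear stress τ_allow = 527/3 = 175.7 MPa.
For a solid shaft τ = 16T/(πd³), so d³ = 16T/(π τ_allow) = 16×4820000/(π×175.7) = 139700 mm³.
d = (139700)^(1/3) = 51.89 mm.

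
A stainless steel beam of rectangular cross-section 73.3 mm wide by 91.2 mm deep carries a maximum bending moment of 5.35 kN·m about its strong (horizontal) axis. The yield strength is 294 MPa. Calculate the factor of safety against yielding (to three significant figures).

n = 5.58

Section modulus S = bh²/6 = 73.3×91.2²/6 = 101600 mm³.
σ = M/S = 5350000/101600 = 52.65 MPa.
n = 294/52.65 = 5.584.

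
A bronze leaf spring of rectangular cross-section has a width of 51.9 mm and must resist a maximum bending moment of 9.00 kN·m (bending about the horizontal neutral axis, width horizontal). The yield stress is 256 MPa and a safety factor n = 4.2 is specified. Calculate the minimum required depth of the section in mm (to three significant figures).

h = 131 mm

σ_allow = 256/4.2 = 60.95 MPa.
For a rectangular section σ = 6M/(bh²), so h² = 6M/(b σ_allow) = 6×9000000/(51.9×60.95) = 17070 mm².
h = 130.7 mm.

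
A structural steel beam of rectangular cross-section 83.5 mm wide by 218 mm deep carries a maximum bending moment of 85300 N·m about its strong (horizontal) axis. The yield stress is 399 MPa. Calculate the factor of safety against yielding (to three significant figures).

n = 3.09

Section modulus S = bh²/6 = 83.5×218²/6 = 661400 mm³.
σ = M/S = 8.5300×10^7/661400 = 129.0 MPa.
n = 399/129.0 = 3.094.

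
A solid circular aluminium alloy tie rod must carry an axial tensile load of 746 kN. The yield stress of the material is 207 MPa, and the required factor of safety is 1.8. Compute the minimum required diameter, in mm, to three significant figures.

d = 90.9 mm

Allowable stress σ_allow = 207/1.8 = 115.0 MPa.
Required area A = F/σ_allow = 746000/115.0 = 6487 mm².
A = πd²/4 → d = √(4A/π) = 90.88 mm.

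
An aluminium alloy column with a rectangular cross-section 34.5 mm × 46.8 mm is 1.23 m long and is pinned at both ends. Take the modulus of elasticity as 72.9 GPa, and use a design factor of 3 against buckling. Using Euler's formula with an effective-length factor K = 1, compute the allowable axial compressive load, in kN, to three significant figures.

P_allow = 25.4 kN

Buckling occurs about the weak axis: I_min = h·b³/12 = 46.8×34.5³/12 = 160100 mm⁴ (b = 34.5 mm is the smaller dimension).
Effective length L_e = KL = 1×1.23 m = 1230 mm.
Euler critical load P_cr = π²EI/L_e² = π²×72900×160100/1230² = 76160 N.
P_allow = P_cr/n = 76160/3 = 25390 N.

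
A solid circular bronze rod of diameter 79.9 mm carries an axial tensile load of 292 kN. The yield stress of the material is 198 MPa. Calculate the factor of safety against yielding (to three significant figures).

n = 3.40

A = πd²/4 = 5014 mm².
σ = F/A = 292000/5014 = 58.24 MPa.
n = 198/58.24 = 3.400.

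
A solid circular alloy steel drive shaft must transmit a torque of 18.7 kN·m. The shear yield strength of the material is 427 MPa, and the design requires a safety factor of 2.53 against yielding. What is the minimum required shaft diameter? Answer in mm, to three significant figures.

d = 82.6 mm

Allowable shear stress τ_allow = 427/2.53 = 168.8 MPa.
For a solid shaft τ = 16T/(πd³), so d³ = 16T/(π τ_allow) = 16×1.8700×10^7/(π×168.8) = 564300 mm³.
d = (564300)^(1/3) = 82.64 mm.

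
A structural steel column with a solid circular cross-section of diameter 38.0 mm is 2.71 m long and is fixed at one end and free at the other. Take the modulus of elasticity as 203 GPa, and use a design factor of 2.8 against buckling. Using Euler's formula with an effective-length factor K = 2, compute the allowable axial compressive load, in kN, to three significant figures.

P_allow = 2.49 kN

I = πd⁴/64 = π×38.0⁴/64 = 102400 mm⁴.
Effective length L_e = KL = 2×2.71 m = 5420 mm.
Euler critical load P_cr = π²EI/L_e² = π²×203000×102400/5420² = 6981 N.
P_allow = P_cr/n = 6981/2.8 = 2493 N.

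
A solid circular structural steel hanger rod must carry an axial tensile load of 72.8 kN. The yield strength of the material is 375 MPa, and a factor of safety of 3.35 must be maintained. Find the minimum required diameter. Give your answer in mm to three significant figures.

Allowable stress σ_allow = 375/3.35 = 111.9 MPa.
Required area A = F/σ_allow = 72800/111.9 = 650.3 mm².
A = πd²/4 → d = √(4A/π) = 28.78 mm.

d = 28.8 mm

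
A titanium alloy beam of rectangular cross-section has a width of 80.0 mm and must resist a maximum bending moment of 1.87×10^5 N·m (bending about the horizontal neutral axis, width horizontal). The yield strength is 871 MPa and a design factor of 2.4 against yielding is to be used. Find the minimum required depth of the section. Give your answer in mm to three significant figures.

h = 197 mm

σ_allow = 871/2.4 = 362.9 MPa.
For a rectangular section σ = 6M/(bh²), so h² = 6M/(b σ_allow) = 6×1.8700×10^8/(80.0×362.9) = 38650 mm².
h = 196.6 mm.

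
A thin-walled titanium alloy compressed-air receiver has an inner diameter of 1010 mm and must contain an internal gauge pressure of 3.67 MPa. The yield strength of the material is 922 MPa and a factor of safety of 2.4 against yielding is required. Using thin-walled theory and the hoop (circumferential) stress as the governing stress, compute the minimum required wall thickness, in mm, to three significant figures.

t = 4.82 mm

σ_allow = 922/2.4 = 384.2 MPa.
Hoop stress σ_h = pD/(2t), so t = pD/(2σ_allow) = 3.67×1010/(2×384.2) = 4.824 mm.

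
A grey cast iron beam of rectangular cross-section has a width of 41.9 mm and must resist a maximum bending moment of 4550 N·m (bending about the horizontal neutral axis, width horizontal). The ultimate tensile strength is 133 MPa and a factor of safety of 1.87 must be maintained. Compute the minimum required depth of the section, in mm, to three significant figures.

h = 95.7 mm

σ_allow = 133/1.87 = 71.12 MPa.
For a rectangular section σ = 6M/(bh²), so h² = 6M/(b σ_allow) = 6×4550000/(41.9×71.12) = 9161 mm².
h = 95.71 mm.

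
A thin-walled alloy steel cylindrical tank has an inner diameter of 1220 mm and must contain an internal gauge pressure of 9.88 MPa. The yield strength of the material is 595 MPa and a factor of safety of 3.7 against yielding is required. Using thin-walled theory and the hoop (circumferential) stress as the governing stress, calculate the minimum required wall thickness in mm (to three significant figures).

t = 37.5 mm

σ_allow = 595/3.7 = 160.8 MPa.
Hoop stress σ_h = pD/(2t), so t = pD/(2σ_allow) = 9.88×1220/(2×160.8) = 37.48 mm.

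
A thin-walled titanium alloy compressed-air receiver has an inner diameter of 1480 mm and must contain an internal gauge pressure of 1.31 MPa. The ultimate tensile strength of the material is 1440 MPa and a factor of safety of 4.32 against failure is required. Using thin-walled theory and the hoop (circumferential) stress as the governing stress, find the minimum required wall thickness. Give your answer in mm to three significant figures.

σ_allow = 1440/4.32 = 333.3 MPa.
Hoop stress σ_h = pD/(2t), so t = pD/(2σ_allow) = 1.31×1480/(2×333.3) = 2.908 mm.

t = 2.91 mm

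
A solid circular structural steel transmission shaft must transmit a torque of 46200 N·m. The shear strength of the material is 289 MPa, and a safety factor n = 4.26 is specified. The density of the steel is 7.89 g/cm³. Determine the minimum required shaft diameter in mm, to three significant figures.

Allowable shear stress τ_allow = 289/4.26 = 67.84 MPa.
For a solid shaft τ = 16T/(πd³), so d³ = 16T/(π τ_allow) = 16×4.6200×10^7/(π×67.84) = 3.468×10^6 mm³.
d = (3.468×10^6)^(1/3) = 151.4 mm.

d = 151 mm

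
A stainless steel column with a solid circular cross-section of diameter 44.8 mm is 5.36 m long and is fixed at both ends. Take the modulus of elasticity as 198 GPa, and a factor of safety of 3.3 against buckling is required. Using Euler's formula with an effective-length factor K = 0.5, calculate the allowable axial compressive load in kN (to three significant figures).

P_allow = 16.3 kN

I = πd⁴/64 = π×44.8⁴/64 = 197700 mm⁴.
Effective length L_e = KL = 0.5×5.36 m = 2680 mm.
Euler critical load P_cr = π²EI/L_e² = π²×198000×197700/2680² = 53800 N.
P_allow = P_cr/n = 53800/3.3 = 16300 N.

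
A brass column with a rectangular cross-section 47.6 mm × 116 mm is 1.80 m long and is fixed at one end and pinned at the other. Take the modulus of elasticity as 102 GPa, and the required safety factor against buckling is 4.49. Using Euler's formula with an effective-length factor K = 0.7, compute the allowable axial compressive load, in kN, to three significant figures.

Buckling occurs about the weak axis: I_min = h·b³/12 = 116×47.6³/12 = 1.043×10^6 mm⁴ (b = 47.6 mm is the smaller dimension).
Effective length L_e = KL = 0.7×1.80 m = 1260 mm.
Euler critical load P_cr = π²EI/L_e² = π²×102000×1.043×10^6/1260² = 661100 N.
P_allow = P_cr/n = 661100/4.49 = 147200 N.

P_allow = 147 kN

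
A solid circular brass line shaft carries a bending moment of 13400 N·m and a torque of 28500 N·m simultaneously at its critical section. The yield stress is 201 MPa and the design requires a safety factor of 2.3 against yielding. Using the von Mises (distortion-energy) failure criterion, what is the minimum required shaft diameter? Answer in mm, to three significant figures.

σ_allow = σ_y/n = 201/2.3 = 87.39 MPa.
For a solid shaft σ_b = 32M/(πd³) and τ = 16T/(πd³), so the von Mises stress is σ' = (16/πd³)·√(4M²+3T²).
√(4M²+3T²) = √(4×(1.340×10^7)² + 3×(2.850×10^7)²) = 5.617×10^7 N·mm.
d³ = 16×5.617×10^7/(π×87.39) = 3.273×10^6 mm³.
d = 148.5 mm.

d = 148 mm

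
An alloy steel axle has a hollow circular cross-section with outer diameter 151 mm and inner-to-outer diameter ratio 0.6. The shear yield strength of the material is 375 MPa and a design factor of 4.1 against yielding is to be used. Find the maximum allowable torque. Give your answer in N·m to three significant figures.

τ_allow = 375/4.1 = 91.46 MPa.
For a hollow shaft T_allow = τ_allow·πd_o³(1−k⁴)/16 with 1−k⁴ = 0.8704, so πd_o³(1−k⁴)/16 = 588400 mm³.
T_allow = 91.46×588400 = 5.382×10^7 N·mm = 53820 N·m.

T_allow = 53800 N·m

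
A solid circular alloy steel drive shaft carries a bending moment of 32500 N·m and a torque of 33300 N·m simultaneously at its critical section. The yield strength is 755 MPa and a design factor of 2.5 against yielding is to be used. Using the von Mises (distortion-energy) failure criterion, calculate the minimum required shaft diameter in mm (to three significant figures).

d = 114 mm

σ_allow = σ_y/n = 755/2.5 = 302.0 MPa.
For a solid shaft σ_b = 32M/(πd³) and τ = 16T/(πd³), so the von Mises stress is σ' = (16/πd³)·√(4M²+3T²).
√(4M²+3T²) = √(4×(3.250×10^7)² + 3×(3.330×10^7)²) = 8.690×10^7 N·mm.
d³ = 16×8.690×10^7/(π×302.0) = 1.465×10^6 mm³.
d = 113.6 mm.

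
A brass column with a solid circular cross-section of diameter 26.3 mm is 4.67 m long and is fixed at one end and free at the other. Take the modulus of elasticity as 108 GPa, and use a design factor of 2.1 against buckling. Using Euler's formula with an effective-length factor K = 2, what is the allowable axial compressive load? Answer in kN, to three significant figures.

P_allow = 0.137 kN

I = πd⁴/64 = π×26.3⁴/64 = 23490 mm⁴.
Effective length L_e = KL = 2×4.67 m = 9340 mm.
Euler critical load P_cr = π²EI/L_e² = π²×108000×23490/9340² = 287.0 N.
P_allow = P_cr/n = 287.0/2.1 = 136.6 N.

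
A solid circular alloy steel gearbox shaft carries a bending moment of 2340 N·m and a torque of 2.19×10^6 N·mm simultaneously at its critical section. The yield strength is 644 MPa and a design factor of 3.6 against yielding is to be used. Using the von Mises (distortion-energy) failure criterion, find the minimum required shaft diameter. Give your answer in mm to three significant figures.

d = 55.6 mm

σ_allow = σ_y/n = 644/3.6 = 178.9 MPa.
For a solid shaft σ_b = 32M/(πd³) and τ = 16T/(πd³), so the von Mises stress is σ' = (16/πd³)·√(4M²+3T²).
√(4M²+3T²) = √(4×(2.340×10^6)² + 3×(2.190×10^6)²) = 6.024×10^6 N·mm.
d³ = 16×6.024×10^6/(π×178.9) = 171500 mm³.
d = 55.56 mm.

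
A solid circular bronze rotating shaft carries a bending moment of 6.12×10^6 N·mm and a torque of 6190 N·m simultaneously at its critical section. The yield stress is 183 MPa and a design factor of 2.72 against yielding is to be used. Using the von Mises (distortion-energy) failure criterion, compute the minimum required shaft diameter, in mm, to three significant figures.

σ_allow = σ_y/n = 183/2.72 = 67.28 MPa.
For a solid shaft σ_b = 32M/(πd³) and τ = 16T/(πd³), so the von Mises stress is σ' = (16/πd³)·√(4M²+3T²).
√(4M²+3T²) = √(4×(6.120×10^6)² + 3×(6.190×10^6)²) = 1.627×10^7 N·mm.
d³ = 16×1.627×10^7/(π×67.28) = 1.232×10^6 mm³.
d = 107.2 mm.

d = 107 mm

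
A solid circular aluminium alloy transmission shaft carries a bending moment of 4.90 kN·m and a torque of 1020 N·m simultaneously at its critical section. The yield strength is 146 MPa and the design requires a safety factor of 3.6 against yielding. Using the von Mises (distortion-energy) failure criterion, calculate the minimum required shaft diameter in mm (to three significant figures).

σ_allow = σ_y/n = 146/3.6 = 40.56 MPa.
For a solid shaft σ_b = 32M/(πd³) and τ = 16T/(πd³), so the von Mises stress is σ' = (16/πd³)·√(4M²+3T²).
√(4M²+3T²) = √(4×(4.900×10^6)² + 3×(1.020×10^6)²) = 9.958×10^6 N·mm.
d³ = 16×9.958×10^6/(π×40.56) = 1.251×10^6 mm³.
d = 107.7 mm.

d = 108 mm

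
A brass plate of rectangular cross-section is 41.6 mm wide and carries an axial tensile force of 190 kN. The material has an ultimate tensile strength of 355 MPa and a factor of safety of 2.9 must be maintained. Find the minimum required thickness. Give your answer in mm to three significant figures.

t = 37.3 mm

σ_allow = 355/2.9 = 122.4 MPa.
Required area A = F/σ_allow = 190000/122.4 = 1552 mm².
t = A/w = 1552/41.6 = 37.31 mm.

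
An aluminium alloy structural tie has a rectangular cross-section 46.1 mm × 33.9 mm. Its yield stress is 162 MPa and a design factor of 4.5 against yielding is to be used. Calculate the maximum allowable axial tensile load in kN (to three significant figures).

σ_allow = 162/4.5 = 36.00 MPa.
A = 46.1×33.9 = 1563 mm².
F_allow = σ_allow × A = 36.00×1563 = 56260 N.

F_allow = 56.3 kN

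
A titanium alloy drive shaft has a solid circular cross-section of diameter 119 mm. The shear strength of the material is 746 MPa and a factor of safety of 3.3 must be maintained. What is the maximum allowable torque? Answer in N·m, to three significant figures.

τ_allow = 746/3.3 = 226.1 MPa.
For a solid shaft T_allow = τ_allow·πd³/16; πd³/16 = π×119³/16 = 330900 mm³.
T_allow = 226.1×330900 = 7.480×10^7 N·mm = 74800 N·m.

T_allow = 74800 N·m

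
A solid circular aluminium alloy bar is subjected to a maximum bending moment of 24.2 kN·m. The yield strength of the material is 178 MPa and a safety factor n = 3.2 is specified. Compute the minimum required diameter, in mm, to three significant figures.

d = 164 mm

σ_allow = 178/3.2 = 55.62 MPa.
For a solid circular section σ = 32M/(πd³), so d³ = 32M/(π σ_allow) = 32×2.4200×10^7/(π×55.62) = 4.431×10^6 mm³.
d = 164.3 mm.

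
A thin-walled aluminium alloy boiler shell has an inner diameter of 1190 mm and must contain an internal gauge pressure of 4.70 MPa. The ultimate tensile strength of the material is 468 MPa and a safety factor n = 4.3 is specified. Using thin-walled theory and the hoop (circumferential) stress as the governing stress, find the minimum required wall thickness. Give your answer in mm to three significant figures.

σ_allow = 468/4.3 = 108.8 MPa.
Hoop stress σ_h = pD/(2t), so t = pD/(2σ_allow) = 4.70×1190/(2×108.8) = 25.69 mm.

t = 25.7 mm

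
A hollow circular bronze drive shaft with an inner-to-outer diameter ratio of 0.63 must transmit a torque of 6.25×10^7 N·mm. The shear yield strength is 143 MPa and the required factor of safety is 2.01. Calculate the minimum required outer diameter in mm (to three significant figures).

τ_allow = 143/2.01 = 71.14 MPa.
For a hollow shaft τ = 16T/[πd_o³(1−k⁴)] with k = 0.63, so 1−k⁴ = 0.8425.
d_o³ = 16T/[π τ_allow (1−k⁴)] = 16×6.2500×10^7/(π×71.14×0.8425) = 5.311×10^6 mm³.
d_o = 174.5 mm.

d_o = 174 mm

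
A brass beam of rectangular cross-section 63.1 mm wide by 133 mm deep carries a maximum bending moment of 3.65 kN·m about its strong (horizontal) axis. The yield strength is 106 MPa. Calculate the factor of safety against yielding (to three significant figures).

Section modulus S = bh²/6 = 63.1×133²/6 = 186000 mm³.
σ = M/S = 3650000/186000 = 19.62 MPa.
n = 106/19.62 = 5.402.

n = 5.40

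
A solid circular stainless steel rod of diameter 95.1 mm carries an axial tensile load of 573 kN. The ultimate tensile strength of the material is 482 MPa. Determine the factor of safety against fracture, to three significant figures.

n = 5.98

A = πd²/4 = 7103 mm².
σ = F/A = 573000/7103 = 80.67 MPa.
n = 482/80.67 = 5.975.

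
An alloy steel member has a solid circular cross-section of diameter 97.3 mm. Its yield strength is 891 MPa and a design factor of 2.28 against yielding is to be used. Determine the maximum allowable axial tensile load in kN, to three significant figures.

F_allow = 2910 kN

σ_allow = 891/2.28 = 390.8 MPa.
A = πd²/4 = π×97.3²/4 = 7436 mm².
F_allow = σ_allow × A = 390.8×7436 = 2.906×10^6 N.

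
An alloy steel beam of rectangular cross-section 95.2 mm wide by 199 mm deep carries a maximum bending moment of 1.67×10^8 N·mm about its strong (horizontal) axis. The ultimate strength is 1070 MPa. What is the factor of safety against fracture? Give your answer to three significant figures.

Section modulus S = bh²/6 = 95.2×199²/6 = 628300 mm³.
σ = M/S = 1.6700×10^8/628300 = 265.8 MPa.
n = 1070/265.8 = 4.026.

n = 4.03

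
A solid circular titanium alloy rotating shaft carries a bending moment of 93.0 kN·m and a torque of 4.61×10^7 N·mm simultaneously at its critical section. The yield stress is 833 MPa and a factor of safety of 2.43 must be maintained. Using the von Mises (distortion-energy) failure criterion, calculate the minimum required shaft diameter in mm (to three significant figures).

d = 144 mm

σ_allow = σ_y/n = 833/2.43 = 342.8 MPa.
For a solid shaft σ_b = 32M/(πd³) and τ = 16T/(πd³), so the von Mises stress is σ' = (16/πd³)·√(4M²+3T²).
√(4M²+3T²) = √(4×(9.300×10^7)² + 3×(4.610×10^7)²) = 2.024×10^8 N·mm.
d³ = 16×2.024×10^8/(π×342.8) = 3.007×10^6 mm³.
d = 144.3 mm.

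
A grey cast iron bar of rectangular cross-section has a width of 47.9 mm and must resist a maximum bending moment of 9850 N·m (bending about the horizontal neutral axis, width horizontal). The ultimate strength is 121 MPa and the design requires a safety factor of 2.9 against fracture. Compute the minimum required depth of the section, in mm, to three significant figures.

σ_allow = 121/2.9 = 41.72 MPa.
For a rectangular section σ = 6M/(bh²), so h² = 6M/(b σ_allow) = 6×9850000/(47.9×41.72) = 29570 mm².
h = 172.0 mm.

h = 172 mm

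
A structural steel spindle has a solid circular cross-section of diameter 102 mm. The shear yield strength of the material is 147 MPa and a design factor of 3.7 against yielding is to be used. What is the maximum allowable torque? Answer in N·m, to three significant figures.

τ_allow = 147/3.7 = 39.73 MPa.
For a solid shaft T_allow = τ_allow·πd³/16; πd³/16 = π×102³/16 = 208400 mm³.
T_allow = 39.73×208400 = 8.278×10^6 N·mm = 8278 N·m.

T_allow = 8280 N·m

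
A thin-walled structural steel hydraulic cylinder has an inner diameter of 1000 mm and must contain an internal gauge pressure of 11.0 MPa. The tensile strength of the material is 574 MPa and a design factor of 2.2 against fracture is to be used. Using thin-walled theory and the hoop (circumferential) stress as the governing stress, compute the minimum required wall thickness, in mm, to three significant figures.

σ_allow = 574/2.2 = 260.9 MPa.
Hoop stress σ_h = pD/(2t), so t = pD/(2σ_allow) = 11.0×1000/(2×260.9) = 21.08 mm.

t = 21.1 mm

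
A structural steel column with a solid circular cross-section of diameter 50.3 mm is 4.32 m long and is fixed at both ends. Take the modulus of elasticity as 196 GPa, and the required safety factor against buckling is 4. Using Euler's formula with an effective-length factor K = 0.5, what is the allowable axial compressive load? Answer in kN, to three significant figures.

P_allow = 32.6 kN

I = πd⁴/64 = π×50.3⁴/64 = 314200 mm⁴.
Effective length L_e = KL = 0.5×4.32 m = 2160 mm.
Euler critical load P_cr = π²EI/L_e² = π²×196000×314200/2160² = 130300 N.
P_allow = P_cr/n = 130300/4 = 32570 N.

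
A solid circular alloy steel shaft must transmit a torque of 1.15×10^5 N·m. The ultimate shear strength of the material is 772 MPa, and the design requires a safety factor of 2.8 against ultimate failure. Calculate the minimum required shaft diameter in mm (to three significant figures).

Allowable shear stress τ_allow = 772/2.8 = 275.7 MPa.
For a solid shaft τ = 16T/(πd³), so d³ = 16T/(π τ_allow) = 16×1.1500×10^8/(π×275.7) = 2.124×10^6 mm³.
d = (2.124×10^6)^(1/3) = 128.5 mm.

d = 129 mm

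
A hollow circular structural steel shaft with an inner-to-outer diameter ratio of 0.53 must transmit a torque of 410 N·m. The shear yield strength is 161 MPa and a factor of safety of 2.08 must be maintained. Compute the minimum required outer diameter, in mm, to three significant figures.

τ_allow = 161/2.08 = 77.40 MPa.
For a hollow shaft τ = 16T/[πd_o³(1−k⁴)] with k = 0.53, so 1−k⁴ = 0.9211.
d_o³ = 16T/[π τ_allow (1−k⁴)] = 16×410000/(π×77.40×0.9211) = 29290 mm³.
d_o = 30.82 mm.

d_o = 30.8 mm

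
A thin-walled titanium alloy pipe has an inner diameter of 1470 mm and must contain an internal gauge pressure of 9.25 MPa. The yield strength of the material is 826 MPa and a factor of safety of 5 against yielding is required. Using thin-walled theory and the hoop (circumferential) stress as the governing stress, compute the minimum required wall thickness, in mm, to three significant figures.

t = 41.2 mm

σ_allow = 826/5 = 165.2 MPa.
Hoop stress σ_h = pD/(2t), so t = pD/(2σ_allow) = 9.25×1470/(2×165.2) = 41.15 mm.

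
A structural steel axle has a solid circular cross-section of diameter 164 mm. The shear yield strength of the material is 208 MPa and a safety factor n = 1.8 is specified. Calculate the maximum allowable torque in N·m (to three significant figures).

T_allow = 1.00×10^5 N·m

τ_allow = 208/1.8 = 115.6 MPa.
For a solid shaft T_allow = τ_allow·πd³/16; πd³/16 = π×164³/16 = 866100 mm³.
T_allow = 115.6×866100 = 1.001×10^8 N·mm = 100100 N·m.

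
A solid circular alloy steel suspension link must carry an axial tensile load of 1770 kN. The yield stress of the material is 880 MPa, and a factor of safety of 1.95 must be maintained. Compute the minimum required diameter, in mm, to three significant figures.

Allowable stress σ_allow = 880/1.95 = 451.3 MPa.
Required area A = F/σ_allow = 1770000/451.3 = 3922 mm².
A = πd²/4 → d = √(4A/π) = 70.67 mm.

d = 70.7 mm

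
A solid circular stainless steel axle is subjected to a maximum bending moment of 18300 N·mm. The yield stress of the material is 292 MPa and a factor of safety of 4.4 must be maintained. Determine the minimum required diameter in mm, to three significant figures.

σ_allow = 292/4.4 = 66.36 MPa.
For a solid circular section σ = 32M/(πd³), so d³ = 32M/(π σ_allow) = 32×18300/(π×66.36) = 2809 mm³.
d = 14.11 mm.

d = 14.1 mm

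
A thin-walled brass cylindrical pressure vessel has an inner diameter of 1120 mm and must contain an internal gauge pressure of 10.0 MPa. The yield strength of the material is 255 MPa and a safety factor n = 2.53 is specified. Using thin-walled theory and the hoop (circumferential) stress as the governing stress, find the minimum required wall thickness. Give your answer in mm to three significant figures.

t = 55.6 mm

σ_allow = 255/2.53 = 100.8 MPa.
Hoop stress σ_h = pD/(2t), so t = pD/(2σ_allow) = 10.0×1120/(2×100.8) = 55.56 mm.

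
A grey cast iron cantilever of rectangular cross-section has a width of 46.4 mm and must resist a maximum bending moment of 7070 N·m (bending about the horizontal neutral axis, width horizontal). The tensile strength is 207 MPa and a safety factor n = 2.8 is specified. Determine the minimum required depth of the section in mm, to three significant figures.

h = 111 mm

σ_allow = 207/2.8 = 73.93 MPa.
For a rectangular section σ = 6M/(bh²), so h² = 6M/(b σ_allow) = 6×7070000/(46.4×73.93) = 12370 mm².
h = 111.2 mm.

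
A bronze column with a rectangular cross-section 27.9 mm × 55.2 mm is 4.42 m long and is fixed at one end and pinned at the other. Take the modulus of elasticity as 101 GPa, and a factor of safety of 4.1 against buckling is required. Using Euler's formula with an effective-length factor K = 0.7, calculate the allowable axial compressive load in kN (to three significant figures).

P_allow = 2.54 kN

Buckling occurs about the weak axis: I_min = h·b³/12 = 55.2×27.9³/12 = 99900 mm⁴ (b = 27.9 mm is the smaller dimension).
Effective length L_e = KL = 0.7×4.42 m = 3094 mm.
Euler critical load P_cr = π²EI/L_e² = π²×101000×99900/3094² = 10400 N.
P_allow = P_cr/n = 10400/4.1 = 2537 N.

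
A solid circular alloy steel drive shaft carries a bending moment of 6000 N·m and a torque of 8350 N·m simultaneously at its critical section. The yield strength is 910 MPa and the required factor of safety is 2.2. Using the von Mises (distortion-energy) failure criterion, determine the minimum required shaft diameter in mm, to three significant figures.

d = 61.4 mm

σ_allow = σ_y/n = 910/2.2 = 413.6 MPa.
For a solid shaft σ_b = 32M/(πd³) and τ = 16T/(πd³), so the von Mises stress is σ' = (16/πd³)·√(4M²+3T²).
√(4M²+3T²) = √(4×(6.000×10^6)² + 3×(8.350×10^6)²) = 1.879×10^7 N·mm.
d³ = 16×1.879×10^7/(π×413.6) = 231400 mm³.
d = 61.39 mm.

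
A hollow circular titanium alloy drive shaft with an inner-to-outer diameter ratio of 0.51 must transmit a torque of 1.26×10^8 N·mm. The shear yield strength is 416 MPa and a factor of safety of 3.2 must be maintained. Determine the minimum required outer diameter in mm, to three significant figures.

τ_allow = 416/3.2 = 130.0 MPa.
For a hollow shaft τ = 16T/[πd_o³(1−k⁴)] with k = 0.51, so 1−k⁴ = 0.9323.
d_o³ = 16T/[π τ_allow (1−k⁴)] = 16×1.2600×10^8/(π×130.0×0.9323) = 5.294×10^6 mm³.
d_o = 174.3 mm.

d_o = 174 mm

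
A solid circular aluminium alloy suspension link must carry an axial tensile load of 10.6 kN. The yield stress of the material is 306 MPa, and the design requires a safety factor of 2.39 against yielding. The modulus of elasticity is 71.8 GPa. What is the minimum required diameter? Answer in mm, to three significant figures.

Allowable stress σ_allow = 306/2.39 = 128.0 MPa.
Required area A = F/σ_allow = 10600/128.0 = 82.79 mm².
A = πd²/4 → d = √(4A/π) = 10.27 mm.

d = 10.3 mm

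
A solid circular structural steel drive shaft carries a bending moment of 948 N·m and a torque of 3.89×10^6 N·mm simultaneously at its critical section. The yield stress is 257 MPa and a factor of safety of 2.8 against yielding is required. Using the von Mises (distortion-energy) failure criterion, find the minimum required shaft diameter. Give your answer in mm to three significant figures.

d = 73.0 mm

σ_allow = σ_y/n = 257/2.8 = 91.79 MPa.
For a solid shaft σ_b = 32M/(πd³) and τ = 16T/(πd³), so the von Mises stress is σ' = (16/πd³)·√(4M²+3T²).
√(4M²+3T²) = √(4×(948000)² + 3×(3.890×10^6)²) = 6.999×10^6 N·mm.
d³ = 16×6.999×10^6/(π×91.79) = 388400 mm³.
d = 72.96 mm.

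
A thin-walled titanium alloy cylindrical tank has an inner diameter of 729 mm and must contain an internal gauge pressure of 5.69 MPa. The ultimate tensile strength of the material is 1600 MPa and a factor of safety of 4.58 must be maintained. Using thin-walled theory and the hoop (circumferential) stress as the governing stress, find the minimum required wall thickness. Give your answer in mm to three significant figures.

t = 5.94 mm

σ_allow = 1600/4.58 = 349.3 MPa.
Hoop stress σ_h = pD/(2t), so t = pD/(2σ_allow) = 5.69×729/(2×349.3) = 5.937 mm.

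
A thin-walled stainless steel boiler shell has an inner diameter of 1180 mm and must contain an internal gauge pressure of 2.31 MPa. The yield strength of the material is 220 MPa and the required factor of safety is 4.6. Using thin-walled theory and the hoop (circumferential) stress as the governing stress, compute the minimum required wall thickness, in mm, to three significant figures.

σ_allow = 220/4.6 = 47.83 MPa.
Hoop stress σ_h = pD/(2t), so t = pD/(2σ_allow) = 2.31×1180/(2×47.83) = 28.50 mm.

t = 28.5 mm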